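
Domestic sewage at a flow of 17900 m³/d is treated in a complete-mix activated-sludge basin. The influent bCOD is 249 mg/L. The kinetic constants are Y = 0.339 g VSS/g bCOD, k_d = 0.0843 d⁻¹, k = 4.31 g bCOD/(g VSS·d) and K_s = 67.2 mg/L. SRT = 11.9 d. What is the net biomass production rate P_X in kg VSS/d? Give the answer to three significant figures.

For a completely mixed reactor with recycle the Lawrence–McCarty relation gives S = K_s·(1 + k_d·θ_c) / [θ_c·(Y·k − k_d) − 1] = 67.2 × (1 + 0.0843 × 11.9) / [11.9 × (0.339 × 4.31 − 0.0843) − 1] = 134.6 / 15.38 = 8.750 mg/L.
Observed yield with endogenous decay: Y_obs = Y / (1 + k_d·θ_c) = 0.339 / (1 + 0.0843 × 11.9) = 0.339 / 2.003 = 0.1692 g VSS/g bCOD.
Substrate removed = Q·(S₀ − S) = 17900 m³/d × (249 − 8.75) g/m³ = 4.3×10^6 g/d = 4300 kg/d.
So the net sludge growth is P_X = 0.1692 × 4300 = 727.8 kg VSS/d.

P_X ≈ 728 kg VSS/d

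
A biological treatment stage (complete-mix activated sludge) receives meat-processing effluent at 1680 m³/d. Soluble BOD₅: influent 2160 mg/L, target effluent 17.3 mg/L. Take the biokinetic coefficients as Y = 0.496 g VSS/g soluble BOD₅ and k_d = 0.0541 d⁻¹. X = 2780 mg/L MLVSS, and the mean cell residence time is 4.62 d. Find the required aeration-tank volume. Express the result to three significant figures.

V ≈ 2370 m³

Steady-state biomass mass balance: V·X·(1 + k_d·θ_c) = Y·Q·(S₀ − S)·θ_c, so V = 0.496 × 1680 × (2160 − 17.3) × 4.62 / [2780 × (1 + 0.0541 × 4.62)] = 8.25×10^6 / 3475 = 2374 m³.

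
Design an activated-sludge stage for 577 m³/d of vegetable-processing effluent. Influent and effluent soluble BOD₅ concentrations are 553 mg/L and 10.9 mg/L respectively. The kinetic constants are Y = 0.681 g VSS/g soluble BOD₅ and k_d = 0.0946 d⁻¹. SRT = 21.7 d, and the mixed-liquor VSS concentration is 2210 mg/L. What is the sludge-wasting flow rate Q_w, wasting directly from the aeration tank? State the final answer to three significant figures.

Steady-state biomass mass balance: V·X·(1 + k_d·θ_c) = Y·Q·(S₀ − S)·θ_c, so V = 0.681 × 577 × (553 − 10.9) × 21.7 / [2210 × (1 + 0.0946 × 21.7)] = 4.62×10^6 / 6747 = 685.1 m³.
With mixed-liquor wasting, θ_c = V/Q_w, so Q_w = V/θ_c = 685.1/21.7 = 31.57 m³/d.

Q_w ≈ 31.6 m³/d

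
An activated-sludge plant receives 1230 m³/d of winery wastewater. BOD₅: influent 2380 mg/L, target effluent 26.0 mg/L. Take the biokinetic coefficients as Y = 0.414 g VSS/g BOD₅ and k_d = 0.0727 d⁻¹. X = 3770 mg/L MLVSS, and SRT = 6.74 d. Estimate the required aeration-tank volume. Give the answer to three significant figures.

V ≈ 1440 m³

Rearranging the biomass balance for a CMAS with decay, V = Y·Q·ΔS·θ_c / [X·(1+k_d θ_c)] = 0.414 × 1230 × (2380 − 26.0) × 6.74 / [3770 × (1 + 0.0727 × 6.74)] = 8.08×10^6 / 5617 = 1438 m³.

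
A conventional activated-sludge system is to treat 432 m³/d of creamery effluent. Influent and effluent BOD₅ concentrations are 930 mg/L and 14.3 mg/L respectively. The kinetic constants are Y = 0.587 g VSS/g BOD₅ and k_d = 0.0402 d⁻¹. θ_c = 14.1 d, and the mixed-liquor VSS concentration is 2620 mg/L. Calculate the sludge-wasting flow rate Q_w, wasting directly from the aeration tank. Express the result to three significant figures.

From the SRT design equation V = Y Q (S₀−S) θ_c / [X (1 + k_d θ_c)] = 0.587 × 432 × (930 − 14.3) × 14.1 / [2620 × (1 + 0.0402 × 14.1)] = 3.27×10^6 / 4105 = 797.6 m³.
With mixed-liquor wasting, θ_c = V/Q_w, so Q_w = V/θ_c = 797.6/14.1 = 56.57 m³/d.

Q_w ≈ 56.6 m³/d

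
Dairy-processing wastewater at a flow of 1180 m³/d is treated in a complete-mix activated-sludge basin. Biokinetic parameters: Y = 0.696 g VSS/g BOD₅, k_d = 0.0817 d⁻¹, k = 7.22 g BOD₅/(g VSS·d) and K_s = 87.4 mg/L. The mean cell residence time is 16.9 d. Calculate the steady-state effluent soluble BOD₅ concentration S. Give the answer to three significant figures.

For a completely mixed reactor with recycle the Lawrence–McCarty relation gives S = K_s·(1 + k_d·θ_c) / [θ_c·(Y·k − k_d) − 1] = 87.4 × (1 + 0.0817 × 16.9) / [16.9 × (0.696 × 7.22 − 0.0817) − 1] = 208.1 / 82.54 = 2.521 mg/L.

S ≈ 2.52 mg/L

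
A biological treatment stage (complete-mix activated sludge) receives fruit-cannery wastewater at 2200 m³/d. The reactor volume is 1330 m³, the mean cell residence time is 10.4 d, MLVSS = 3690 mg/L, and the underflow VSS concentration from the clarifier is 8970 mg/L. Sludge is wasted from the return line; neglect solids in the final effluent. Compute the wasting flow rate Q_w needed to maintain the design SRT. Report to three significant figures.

Q_w = (V·X)/(θ_c X_r) = 1330 × 3690 / (10.4 × 8970) = 52.61 m³/d.

Q_w ≈ 52.6 m³/d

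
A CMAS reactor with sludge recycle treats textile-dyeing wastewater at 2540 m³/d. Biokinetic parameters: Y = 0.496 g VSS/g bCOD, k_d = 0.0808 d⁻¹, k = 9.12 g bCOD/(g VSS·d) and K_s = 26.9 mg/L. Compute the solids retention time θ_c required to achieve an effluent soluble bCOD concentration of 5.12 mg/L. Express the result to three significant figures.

Specific growth rate at S = 5.12 mg/L: μ = YkS/(K_s+S) = 0.496·9.12·5.12/(26.9+5.12) = 0.7233 d⁻¹.
θ_c = 1/(μ − k_d) = 1/(0.7233 − 0.0808) = 1/0.6425 = 1.556 d.

θ_c ≈ 1.56 d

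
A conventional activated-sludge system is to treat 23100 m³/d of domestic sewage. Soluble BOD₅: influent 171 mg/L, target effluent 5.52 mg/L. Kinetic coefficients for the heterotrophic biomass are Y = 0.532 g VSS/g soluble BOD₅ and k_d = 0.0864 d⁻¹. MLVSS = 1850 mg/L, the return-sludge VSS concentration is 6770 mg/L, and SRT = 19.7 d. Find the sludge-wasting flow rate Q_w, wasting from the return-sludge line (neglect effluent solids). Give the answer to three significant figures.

Steady-state biomass mass balance: V·X·(1 + k_d·θ_c) = Y·Q·(S₀ − S)·θ_c, so V = 0.532 × 23100 × (171 − 5.52) × 19.7 / [1850 × (1 + 0.0864 × 19.7)] = 4.01×10^7 / 4999 = 8014 m³.
Wasting from the return line (neglecting effluent solids): Q_w = V·X / (θ_c·X_r) = 8014 × 1850 / (19.7 × 6770) = 111.2 m³/d.

Q_w ≈ 111 m³/d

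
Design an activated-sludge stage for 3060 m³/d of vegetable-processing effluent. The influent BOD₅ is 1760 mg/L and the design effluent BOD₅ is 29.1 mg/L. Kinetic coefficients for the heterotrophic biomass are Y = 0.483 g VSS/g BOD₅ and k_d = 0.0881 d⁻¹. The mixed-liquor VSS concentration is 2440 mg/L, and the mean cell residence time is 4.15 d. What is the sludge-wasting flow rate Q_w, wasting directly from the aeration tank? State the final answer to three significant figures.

Rearranging the biomass balance for a CMAS with decay, V = Y·Q·ΔS·θ_c / [X·(1+k_d θ_c)] = 0.483 × 3060 × (1760 − 29.1) × 4.15 / [2440 × (1 + 0.0881 × 4.15)] = 1.06×10^7 / 3332 = 3186 m³.
Wasting from the aeration tank: Q_w = V / θ_c = 3186 / 4.15 = 767.8 m³/d.

Q_w ≈ 768 m³/d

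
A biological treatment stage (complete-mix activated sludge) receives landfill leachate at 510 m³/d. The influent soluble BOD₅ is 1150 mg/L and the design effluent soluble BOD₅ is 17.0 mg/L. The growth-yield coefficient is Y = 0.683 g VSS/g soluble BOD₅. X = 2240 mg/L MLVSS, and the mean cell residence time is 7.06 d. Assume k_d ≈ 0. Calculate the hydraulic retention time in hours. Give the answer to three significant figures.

τ ≈ 58.5 h

With k_d = 0 the design equation reduces to V = Y Q (S₀−S) θ_c / X = 0.683 × 510 × (1150 − 17.0) × 7.06 / 2240 = 1244 m³.
Hydraulic retention time τ = V/Q = 1244 / 510 = 2.439 d = 58.54 h.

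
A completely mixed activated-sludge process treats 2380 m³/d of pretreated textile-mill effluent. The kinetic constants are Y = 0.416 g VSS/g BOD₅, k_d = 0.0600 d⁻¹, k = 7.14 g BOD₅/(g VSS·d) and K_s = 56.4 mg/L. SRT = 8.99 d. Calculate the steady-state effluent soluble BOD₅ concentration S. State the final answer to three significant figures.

S ≈ 3.45 mg/L

From the Monod/SRT balance for a CMAS, S = K_s·(1+k_d θ_c)/[θ_c·(Y k − k_d) − 1] = 56.4 × (1 + 0.0600 × 8.99) / [8.99 × (0.416 × 7.14 − 0.0600) − 1] = 86.82 / 25.16 = 3.450 mg/L.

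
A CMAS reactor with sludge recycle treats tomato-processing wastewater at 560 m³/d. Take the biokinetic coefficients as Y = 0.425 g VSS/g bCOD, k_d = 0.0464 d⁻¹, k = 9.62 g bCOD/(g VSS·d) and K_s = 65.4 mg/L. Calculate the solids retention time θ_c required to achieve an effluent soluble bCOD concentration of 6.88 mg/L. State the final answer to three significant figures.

θ_c ≈ 2.92 d

From 1/θ_c = Y·k·S/(K_s + S) − k_d: Y·k·S/(K_s+S) = 0.425 × 9.62 × 6.88 / (65.4 + 6.88) = 0.3892 d⁻¹.
1/θ_c = 0.3892 − 0.0464 = 0.3428 d⁻¹, so θ_c = 2.917 d.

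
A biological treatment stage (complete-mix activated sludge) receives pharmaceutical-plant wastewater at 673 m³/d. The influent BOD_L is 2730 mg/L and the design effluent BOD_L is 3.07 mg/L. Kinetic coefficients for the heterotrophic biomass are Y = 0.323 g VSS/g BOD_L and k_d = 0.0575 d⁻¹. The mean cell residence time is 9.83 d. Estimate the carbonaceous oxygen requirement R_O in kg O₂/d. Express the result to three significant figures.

The observed yield is Y_obs = Y/(1 + k_d·θ_c) = 0.323 / (1 + 0.0575 × 9.83) = 0.323 / 1.565 = 0.2064 g VSS per g BOD_L removed.
Mass of BOD_L removed per day: Q(S₀ − S) = 673 × 2727 g/m³ = 1835 kg/d.
Biomass synthesised: P_X = Y_obs × 1835 = 378.7 kg VSS/d.
R_O = Q·ΔS − 1.42 P_X = 1835 − 537.8 = 1297 kg O₂/d.

R_O ≈ 1300 kg O₂/d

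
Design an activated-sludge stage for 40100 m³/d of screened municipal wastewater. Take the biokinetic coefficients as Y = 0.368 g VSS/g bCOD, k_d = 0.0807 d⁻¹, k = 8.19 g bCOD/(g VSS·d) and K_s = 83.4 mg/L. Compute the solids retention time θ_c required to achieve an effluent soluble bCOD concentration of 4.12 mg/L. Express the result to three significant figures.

From 1/θ_c = Y·k·S/(K_s + S) − k_d: Y·k·S/(K_s+S) = 0.368 × 8.19 × 4.12 / (83.4 + 4.12) = 0.1419 d⁻¹.
θ_c = 1/(μ − k_d) = 1/(0.1419 − 0.0807) = 1/0.06118 = 16.35 d.

θ_c ≈ 16.3 d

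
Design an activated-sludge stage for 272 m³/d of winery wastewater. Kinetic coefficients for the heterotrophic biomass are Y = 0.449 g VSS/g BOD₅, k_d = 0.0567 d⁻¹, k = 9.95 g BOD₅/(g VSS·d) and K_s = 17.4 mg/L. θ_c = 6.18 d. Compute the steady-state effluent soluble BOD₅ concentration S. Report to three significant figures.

S ≈ 0.895 mg/L

Effluent substrate depends only on kinetics and SRT: S = K_s(1 + k_d θ_c) / [θ_c(Yk − k_d) − 1] = 17.4 × (1 + 0.0567 × 6.18) / [6.18 × (0.449 × 9.95 − 0.0567) − 1] = 23.50 / 26.26 = 0.8948 mg/L.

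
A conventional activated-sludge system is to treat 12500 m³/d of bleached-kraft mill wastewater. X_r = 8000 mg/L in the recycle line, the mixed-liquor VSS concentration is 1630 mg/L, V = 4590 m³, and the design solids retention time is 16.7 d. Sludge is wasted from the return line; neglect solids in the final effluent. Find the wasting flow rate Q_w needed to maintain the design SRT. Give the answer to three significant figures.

Q_w = (V·X)/(θ_c X_r) = 4590 × 1630 / (16.7 × 8000) = 56.00 m³/d.

Q_w ≈ 56.0 m³/d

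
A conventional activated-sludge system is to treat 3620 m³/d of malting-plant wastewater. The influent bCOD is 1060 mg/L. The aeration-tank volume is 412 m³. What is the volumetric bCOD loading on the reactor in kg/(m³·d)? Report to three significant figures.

L_v = Q S₀ / V = 3620 × 1060 × 10⁻³ / 412.0 = 9.314 kg/(m³·d).

L_v ≈ 9.31 kg bCOD/(m³·d)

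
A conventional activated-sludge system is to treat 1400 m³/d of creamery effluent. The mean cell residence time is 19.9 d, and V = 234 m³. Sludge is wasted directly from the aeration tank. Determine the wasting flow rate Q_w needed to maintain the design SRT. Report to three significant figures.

For wasting at MLVSS concentration, Q_w = V/θ_c = 234.0/19.9 = 11.76 m³/d.

Q_w ≈ 11.8 m³/d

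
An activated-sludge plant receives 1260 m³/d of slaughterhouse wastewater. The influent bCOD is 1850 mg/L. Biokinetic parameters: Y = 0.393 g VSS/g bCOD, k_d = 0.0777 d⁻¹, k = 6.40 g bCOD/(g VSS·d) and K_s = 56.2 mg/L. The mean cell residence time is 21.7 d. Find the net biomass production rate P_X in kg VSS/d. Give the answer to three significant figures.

P_X ≈ 341 kg VSS/d

For a completely mixed reactor with recycle the Lawrence–McCarty relation gives S = K_s·(1 + k_d·θ_c) / [θ_c·(Y·k − k_d) − 1] = 56.2 × (1 + 0.0777 × 21.7) / [21.7 × (0.393 × 6.40 − 0.0777) − 1] = 151.0 / 51.89 = 2.909 mg/L.
Y_obs = Y / (1 + k_d θ_c) = 0.393 / (1 + 0.0777 × 21.7) = 0.393 / 2.686 = 0.1463.
ΔS = 1850 − 2.91 = 1847 mg/L, so the substrate removal rate is 1260 × 1847/1000 = 2327 kg bCOD/d.
Net biomass production P_X = Y_obs × Q·(S₀ − S) = 0.1463 × 2327 = 340.5 kg VSS/d.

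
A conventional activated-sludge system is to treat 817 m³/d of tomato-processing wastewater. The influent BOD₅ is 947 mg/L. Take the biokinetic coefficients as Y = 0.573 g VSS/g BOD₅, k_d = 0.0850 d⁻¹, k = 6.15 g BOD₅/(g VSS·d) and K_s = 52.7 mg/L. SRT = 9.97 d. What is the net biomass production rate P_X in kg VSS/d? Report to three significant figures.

From the Monod/SRT balance for a CMAS, S = K_s·(1+k_d θ_c)/[θ_c·(Y k − k_d) − 1] = 52.7 × (1 + 0.0850 × 9.97) / [9.97 × (0.573 × 6.15 − 0.0850) − 1] = 97.36 / 33.29 = 2.925 mg/L.
The observed yield is Y_obs = Y/(1 + k_d·θ_c) = 0.573 / (1 + 0.0850 × 9.97) = 0.573 / 1.847 = 0.3102 g VSS per g BOD₅ removed.
Q·(S₀ − S) = 817 × (947 − 2.92) × 10⁻³ = 771.3 kg/d removed.
So the net sludge growth is P_X = 0.3102 × 771.3 = 239.2 kg VSS/d.

P_X ≈ 239 kg VSS/d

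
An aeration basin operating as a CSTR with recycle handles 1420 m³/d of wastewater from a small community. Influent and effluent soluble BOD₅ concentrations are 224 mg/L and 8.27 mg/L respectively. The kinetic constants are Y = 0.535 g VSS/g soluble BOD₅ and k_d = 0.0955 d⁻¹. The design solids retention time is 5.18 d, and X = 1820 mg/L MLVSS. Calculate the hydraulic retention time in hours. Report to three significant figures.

τ ≈ 5.27 h

Steady-state biomass mass balance: V·X·(1 + k_d·θ_c) = Y·Q·(S₀ − S)·θ_c, so V = 0.535 × 1420 × (224 − 8.27) × 5.18 / [1820 × (1 + 0.0955 × 5.18)] = 8.49×10^5 / 2720 = 312.1 m³.
HRT = V/Q = 312.1 m³ / 1420 m³·d⁻¹ = 0.2198 d × 24 = 5.275 h.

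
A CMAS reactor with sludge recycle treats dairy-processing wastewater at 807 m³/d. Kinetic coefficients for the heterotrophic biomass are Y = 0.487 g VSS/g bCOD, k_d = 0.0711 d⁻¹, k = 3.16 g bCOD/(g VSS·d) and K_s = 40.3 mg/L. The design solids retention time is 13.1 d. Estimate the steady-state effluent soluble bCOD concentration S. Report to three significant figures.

From the Monod/SRT balance for a CMAS, S = K_s·(1+k_d θ_c)/[θ_c·(Y k − k_d) − 1] = 40.3 × (1 + 0.0711 × 13.1) / [13.1 × (0.487 × 3.16 − 0.0711) − 1] = 77.84 / 18.23 = 4.270 mg/L.

S ≈ 4.27 mg/L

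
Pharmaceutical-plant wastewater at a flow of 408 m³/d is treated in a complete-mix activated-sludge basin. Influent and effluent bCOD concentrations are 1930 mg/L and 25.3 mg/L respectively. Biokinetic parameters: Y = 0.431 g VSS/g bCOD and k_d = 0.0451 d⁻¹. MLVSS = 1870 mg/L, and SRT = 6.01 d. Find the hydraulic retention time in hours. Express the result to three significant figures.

From the SRT design equation V = Y Q (S₀−S) θ_c / [X (1 + k_d θ_c)] = 0.431 × 408 × (1930 − 25.3) × 6.01 / [1870 × (1 + 0.0451 × 6.01)] = 2.01×10^6 / 2377 = 846.9 m³.
Hydraulic retention time τ = V/Q = 846.9 / 408 = 2.076 d = 49.82 h.

τ ≈ 49.8 h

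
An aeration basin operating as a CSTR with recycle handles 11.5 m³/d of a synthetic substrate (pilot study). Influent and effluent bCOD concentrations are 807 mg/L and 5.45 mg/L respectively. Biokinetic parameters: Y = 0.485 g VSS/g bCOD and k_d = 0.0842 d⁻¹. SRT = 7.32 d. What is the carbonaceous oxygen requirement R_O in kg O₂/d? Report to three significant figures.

R_O ≈ 5.29 kg O₂/d

Observed yield with endogenous decay: Y_obs = Y / (1 + k_d·θ_c) = 0.485 / (1 + 0.0842 × 7.32) = 0.485 / 1.616 = 0.3001 g VSS/g bCOD.
Q·(S₀ − S) = 11.5 × (807 − 5.45) × 10⁻³ = 9.218 kg/d removed.
Net sludge production P_X = 0.3001 × 9.218 = 2.766 kg VSS/d.
R_O = Q·(S₀ − S) − 1.42·P_X = 9.218 − 1.42 × 2.766 = 5.290 kg O₂/d.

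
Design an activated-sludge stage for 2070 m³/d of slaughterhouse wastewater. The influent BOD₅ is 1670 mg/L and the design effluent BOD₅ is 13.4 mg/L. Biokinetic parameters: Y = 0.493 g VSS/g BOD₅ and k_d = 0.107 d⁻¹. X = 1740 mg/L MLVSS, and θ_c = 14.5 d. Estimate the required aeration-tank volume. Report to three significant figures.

Rearranging the biomass balance for a CMAS with decay, V = Y·Q·ΔS·θ_c / [X·(1+k_d θ_c)] = 0.493 × 2070 × (1670 − 13.4) × 14.5 / [1740 × (1 + 0.107 × 14.5)] = 2.45×10^7 / 4440 = 5522 m³.

V ≈ 5520 m³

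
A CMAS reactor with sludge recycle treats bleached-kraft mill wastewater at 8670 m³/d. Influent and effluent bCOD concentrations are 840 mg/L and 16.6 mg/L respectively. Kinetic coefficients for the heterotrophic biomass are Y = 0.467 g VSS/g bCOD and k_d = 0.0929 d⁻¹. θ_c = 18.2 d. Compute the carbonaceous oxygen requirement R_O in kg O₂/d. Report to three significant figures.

Correct the yield for decay: Y_obs = Y/(1 + k_d θ_c) = 0.467 / (1 + 0.0929 × 18.2) = 0.467 / 2.691 = 0.1736.
ΔS = 840 − 16.6 = 823.4 mg/L, so the substrate removal rate is 8670 × 823.4/1000 = 7139 kg bCOD/d.
Biomass synthesised: P_X = Y_obs × 7139 = 1239 kg VSS/d.
R_O = Q·(S₀ − S) − 1.42·P_X = 7139 − 1.42 × 1239 = 5380 kg O₂/d.

R_O ≈ 5380 kg O₂/d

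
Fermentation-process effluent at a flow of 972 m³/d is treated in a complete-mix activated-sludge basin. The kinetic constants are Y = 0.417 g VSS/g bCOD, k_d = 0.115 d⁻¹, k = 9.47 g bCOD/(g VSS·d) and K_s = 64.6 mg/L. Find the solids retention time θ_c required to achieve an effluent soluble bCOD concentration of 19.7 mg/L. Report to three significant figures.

At the target effluent, Y k S/(K_s+S) = 0.417×9.47×19.7/84.30 = 0.9228 d⁻¹.
θ_c = 1/(μ − k_d) = 1/(0.9228 − 0.115) = 1/0.8078 = 1.238 d.

θ_c ≈ 1.24 d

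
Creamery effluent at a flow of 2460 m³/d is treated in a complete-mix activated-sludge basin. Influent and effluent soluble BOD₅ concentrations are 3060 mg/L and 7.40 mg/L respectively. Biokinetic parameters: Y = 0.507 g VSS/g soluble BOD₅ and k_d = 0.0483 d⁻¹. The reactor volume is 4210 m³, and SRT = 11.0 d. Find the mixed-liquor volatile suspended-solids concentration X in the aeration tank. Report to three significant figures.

From V·X·(1 + k_d·θ_c) = Y·Q·(S₀ − S)·θ_c: X = 0.507 × 2460 × (3060 − 7.40) × 11.0 / [4210 × (1 + 0.0483 × 11.0)] = 6496 mg/L.

X ≈ 6500 mg/L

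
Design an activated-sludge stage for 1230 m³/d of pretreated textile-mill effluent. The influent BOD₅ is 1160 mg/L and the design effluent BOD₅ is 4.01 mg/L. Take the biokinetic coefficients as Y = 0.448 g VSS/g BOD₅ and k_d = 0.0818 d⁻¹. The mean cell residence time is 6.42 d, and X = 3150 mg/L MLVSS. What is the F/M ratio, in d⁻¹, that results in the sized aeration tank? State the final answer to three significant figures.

From the SRT design equation V = Y Q (S₀−S) θ_c / [X (1 + k_d θ_c)] = 0.448 × 1230 × (1160 − 4.01) × 6.42 / [3150 × (1 + 0.0818 × 6.42)] = 4.09×10^6 / 4804 = 851.2 m³.
Food-to-microorganism ratio F/M = Q S₀ / (V X) = 1230 × 1160 / (851.2 × 3150) = 0.5321 d⁻¹.

F/M ≈ 0.532 d⁻¹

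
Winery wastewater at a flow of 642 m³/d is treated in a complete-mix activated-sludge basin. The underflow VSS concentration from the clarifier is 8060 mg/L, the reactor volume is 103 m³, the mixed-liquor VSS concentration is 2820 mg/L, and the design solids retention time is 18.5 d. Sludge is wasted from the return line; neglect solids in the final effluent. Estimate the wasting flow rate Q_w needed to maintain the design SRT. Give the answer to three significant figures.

Q_w ≈ 1.95 m³/d

Wasting from the return line (neglecting effluent solids): Q_w = V·X / (θ_c·X_r) = 103.0 × 2820 / (18.5 × 8060) = 1.948 m³/d.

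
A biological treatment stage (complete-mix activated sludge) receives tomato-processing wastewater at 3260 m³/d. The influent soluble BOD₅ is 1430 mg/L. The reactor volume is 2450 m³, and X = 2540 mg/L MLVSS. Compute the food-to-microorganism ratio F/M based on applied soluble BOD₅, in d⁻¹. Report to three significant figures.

F/M = Q·S₀ / (V·X) = 3260 × 1430 / (2450 × 2540) = 0.7491 g soluble BOD₅·(g VSS·d)⁻¹.

F/M ≈ 0.749 d⁻¹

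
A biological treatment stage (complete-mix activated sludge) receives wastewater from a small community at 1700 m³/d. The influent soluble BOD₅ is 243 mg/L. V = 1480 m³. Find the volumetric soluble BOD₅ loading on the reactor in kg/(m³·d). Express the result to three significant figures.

L_v ≈ 0.279 kg soluble BOD₅/(m³·d)

L_v = Q S₀ / V = 1700 × 243 × 10⁻³ / 1480 = 0.2791 kg/(m³·d).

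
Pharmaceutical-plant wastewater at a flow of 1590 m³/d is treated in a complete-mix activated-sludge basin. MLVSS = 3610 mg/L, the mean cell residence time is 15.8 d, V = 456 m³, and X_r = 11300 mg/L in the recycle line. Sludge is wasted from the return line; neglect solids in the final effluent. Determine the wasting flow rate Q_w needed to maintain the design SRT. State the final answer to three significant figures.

Wasting from the return line (neglecting effluent solids): Q_w = V·X / (θ_c·X_r) = 456.0 × 3610 / (15.8 × 11300) = 9.220 m³/d.

Q_w ≈ 9.22 m³/d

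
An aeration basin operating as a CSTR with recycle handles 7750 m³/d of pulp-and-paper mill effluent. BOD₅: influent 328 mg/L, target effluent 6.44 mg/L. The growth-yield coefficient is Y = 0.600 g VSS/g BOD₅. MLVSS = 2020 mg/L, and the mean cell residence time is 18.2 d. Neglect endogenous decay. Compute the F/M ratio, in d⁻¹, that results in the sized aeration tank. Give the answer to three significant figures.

With k_d = 0 the design equation reduces to V = Y Q (S₀−S) θ_c / X = 0.600 × 7750 × (328 − 6.44) × 18.2 / 2020 = 13472 m³.
F/M = applied load / biomass = Q·S₀/(V·X) = 7750 × 328 / (13472 × 2020) = 0.09341 d⁻¹.

F/M ≈ 0.0934 d⁻¹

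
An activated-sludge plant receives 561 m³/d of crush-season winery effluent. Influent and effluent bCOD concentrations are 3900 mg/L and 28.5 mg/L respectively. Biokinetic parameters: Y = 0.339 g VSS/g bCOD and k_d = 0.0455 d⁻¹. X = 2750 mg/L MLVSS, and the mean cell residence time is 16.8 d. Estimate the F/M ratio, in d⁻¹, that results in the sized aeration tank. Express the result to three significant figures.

From the SRT design equation V = Y Q (S₀−S) θ_c / [X (1 + k_d θ_c)] = 0.339 × 561 × (3900 − 28.5) × 16.8 / [2750 × (1 + 0.0455 × 16.8)] = 1.24×10^7 / 4852 = 2549 m³.
Food-to-microorganism ratio F/M = Q S₀ / (V X) = 561 × 3900 / (2549 × 2750) = 0.3121 d⁻¹.

F/M ≈ 0.312 d⁻¹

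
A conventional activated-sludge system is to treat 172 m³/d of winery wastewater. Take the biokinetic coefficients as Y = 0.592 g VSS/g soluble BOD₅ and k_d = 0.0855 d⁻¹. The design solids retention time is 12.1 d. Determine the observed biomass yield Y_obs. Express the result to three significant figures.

Y_obs ≈ 0.291 g VSS/g soluble BOD₅

Correct the yield for decay: Y_obs = Y/(1 + k_d θ_c) = 0.592 / (1 + 0.0855 × 12.1) = 0.592 / 2.035 = 0.2910.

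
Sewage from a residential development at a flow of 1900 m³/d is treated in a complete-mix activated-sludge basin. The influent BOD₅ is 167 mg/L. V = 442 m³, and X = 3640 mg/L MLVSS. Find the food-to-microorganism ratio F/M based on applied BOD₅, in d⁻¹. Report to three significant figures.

F/M ≈ 0.197 d⁻¹

Food-to-microorganism ratio F/M = Q S₀ / (V X) = 1900 × 167 / (442.0 × 3640) = 0.1972 d⁻¹.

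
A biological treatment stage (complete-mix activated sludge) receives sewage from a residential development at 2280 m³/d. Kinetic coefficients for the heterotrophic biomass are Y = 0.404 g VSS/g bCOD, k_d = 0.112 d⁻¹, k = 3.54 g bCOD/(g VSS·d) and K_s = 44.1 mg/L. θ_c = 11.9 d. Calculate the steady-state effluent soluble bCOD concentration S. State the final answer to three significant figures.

S ≈ 7.01 mg/L

From the Monod/SRT balance for a CMAS, S = K_s·(1+k_d θ_c)/[θ_c·(Y k − k_d) − 1] = 44.1 × (1 + 0.112 × 11.9) / [11.9 × (0.404 × 3.54 − 0.112) − 1] = 102.9 / 14.69 = 7.005 mg/L.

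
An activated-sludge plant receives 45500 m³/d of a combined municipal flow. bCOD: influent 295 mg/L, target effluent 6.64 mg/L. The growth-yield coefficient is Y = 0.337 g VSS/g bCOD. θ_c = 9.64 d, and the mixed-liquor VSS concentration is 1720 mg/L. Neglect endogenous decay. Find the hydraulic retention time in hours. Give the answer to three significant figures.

V·X = Y·Q·ΔS·θ_c gives V = 0.337 × 45500 × (295 − 6.64) × 9.64 / 1720 = 24781 m³.
Hydraulic retention time τ = V/Q = 24781 / 45500 = 0.5446 d = 13.07 h.

τ ≈ 13.1 h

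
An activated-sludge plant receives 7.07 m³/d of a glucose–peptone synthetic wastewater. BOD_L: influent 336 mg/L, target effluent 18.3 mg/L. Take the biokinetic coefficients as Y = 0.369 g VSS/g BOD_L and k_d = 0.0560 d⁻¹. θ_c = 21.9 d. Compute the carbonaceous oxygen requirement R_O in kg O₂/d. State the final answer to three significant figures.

Y_obs = Y / (1 + k_d θ_c) = 0.369 / (1 + 0.0560 × 21.9) = 0.369 / 2.226 = 0.1657.
Q·(S₀ − S) = 7.07 × (336 − 18.3) × 10⁻³ = 2.246 kg/d removed.
Biomass synthesised: P_X = Y_obs × 2.246 = 0.3723 kg VSS/d.
R_O = Q·ΔS − 1.42 P_X = 2.246 − 0.5286 = 1.718 kg O₂/d.

R_O ≈ 1.72 kg O₂/d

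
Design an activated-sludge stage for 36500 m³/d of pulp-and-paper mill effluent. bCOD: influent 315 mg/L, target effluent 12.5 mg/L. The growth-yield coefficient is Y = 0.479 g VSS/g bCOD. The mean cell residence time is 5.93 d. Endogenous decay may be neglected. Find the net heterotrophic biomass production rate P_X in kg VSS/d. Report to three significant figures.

With endogenous decay neglected, the observed yield equals the true yield: Y_obs = Y = 0.479 g VSS/g bCOD.
Substrate removed = Q·(S₀ − S) = 36500 m³/d × (315 − 12.5) g/m³ = 1.1×10^7 g/d = 11041 kg/d.
Biomass produced: P_X = Y_obs·Q·ΔS = 0.4790 × 11041 ≈ 5289 kg VSS/d.

P_X ≈ 5290 kg VSS/d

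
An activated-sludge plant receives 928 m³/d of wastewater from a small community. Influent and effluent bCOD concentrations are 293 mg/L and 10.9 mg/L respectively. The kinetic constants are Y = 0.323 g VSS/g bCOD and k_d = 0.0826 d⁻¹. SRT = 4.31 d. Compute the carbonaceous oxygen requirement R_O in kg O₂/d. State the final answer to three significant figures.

R_O ≈ 173 kg O₂/d

Y_obs = Y / (1 + k_d θ_c) = 0.323 / (1 + 0.0826 × 4.31) = 0.323 / 1.356 = 0.2382.
Q·(S₀ − S) = 928 × (293 − 10.9) × 10⁻³ = 261.8 kg/d removed.
P_X = Y_obs·Q·(S₀ − S) = 0.2382 × 261.8 = 62.36 kg VSS/d.
R_O = Q·(S₀ − S) − 1.42·P_X = 261.8 − 1.42 × 62.36 = 173.2 kg O₂/d.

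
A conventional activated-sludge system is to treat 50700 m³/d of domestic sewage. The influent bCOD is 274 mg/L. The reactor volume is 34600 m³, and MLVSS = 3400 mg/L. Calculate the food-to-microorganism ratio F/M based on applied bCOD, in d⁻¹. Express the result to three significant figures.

Food-to-microorganism ratio F/M = Q S₀ / (V X) = 50700 × 274 / (34600 × 3400) = 0.1181 d⁻¹.

F/M ≈ 0.118 d⁻¹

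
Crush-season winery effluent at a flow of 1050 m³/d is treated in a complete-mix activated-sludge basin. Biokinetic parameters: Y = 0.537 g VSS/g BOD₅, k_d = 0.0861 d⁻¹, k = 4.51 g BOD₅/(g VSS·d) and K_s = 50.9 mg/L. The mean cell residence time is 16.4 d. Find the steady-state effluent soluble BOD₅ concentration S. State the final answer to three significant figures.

Effluent substrate depends only on kinetics and SRT: S = K_s(1 + k_d θ_c) / [θ_c(Yk − k_d) − 1] = 50.9 × (1 + 0.0861 × 16.4) / [16.4 × (0.537 × 4.51 − 0.0861) − 1] = 122.8 / 37.31 = 3.291 mg/L.

S ≈ 3.29 mg/L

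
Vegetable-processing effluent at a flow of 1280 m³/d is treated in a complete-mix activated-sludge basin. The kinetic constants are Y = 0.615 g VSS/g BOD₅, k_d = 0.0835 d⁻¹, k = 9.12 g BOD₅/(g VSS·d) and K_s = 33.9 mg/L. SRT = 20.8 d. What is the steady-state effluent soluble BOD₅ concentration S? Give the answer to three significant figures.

For a completely mixed reactor with recycle the Lawrence–McCarty relation gives S = K_s·(1 + k_d·θ_c) / [θ_c·(Y·k − k_d) − 1] = 33.9 × (1 + 0.0835 × 20.8) / [20.8 × (0.615 × 9.12 − 0.0835) − 1] = 92.78 / 113.9 = 0.8144 mg/L.

S ≈ 0.814 mg/L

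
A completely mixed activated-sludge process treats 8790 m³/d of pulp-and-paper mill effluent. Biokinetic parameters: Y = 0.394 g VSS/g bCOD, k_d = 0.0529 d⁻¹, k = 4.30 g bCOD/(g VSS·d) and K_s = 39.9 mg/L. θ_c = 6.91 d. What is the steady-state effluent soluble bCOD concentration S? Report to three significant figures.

S ≈ 5.27 mg/L

Effluent substrate depends only on kinetics and SRT: S = K_s(1 + k_d θ_c) / [θ_c(Yk − k_d) − 1] = 39.9 × (1 + 0.0529 × 6.91) / [6.91 × (0.394 × 4.30 − 0.0529) − 1] = 54.49 / 10.34 = 5.269 mg/L.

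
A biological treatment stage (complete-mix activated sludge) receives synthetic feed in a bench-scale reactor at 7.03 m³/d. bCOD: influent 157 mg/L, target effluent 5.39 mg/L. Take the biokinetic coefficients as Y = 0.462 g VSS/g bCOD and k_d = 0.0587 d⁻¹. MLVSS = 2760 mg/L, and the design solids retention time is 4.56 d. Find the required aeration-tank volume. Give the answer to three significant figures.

V ≈ 0.642 m³

Rearranging the biomass balance for a CMAS with decay, V = Y·Q·ΔS·θ_c / [X·(1+k_d θ_c)] = 0.462 × 7.03 × (157 − 5.39) × 4.56 / [2760 × (1 + 0.0587 × 4.56)] = 2.25×10^3 / 3499 = 0.6418 m³.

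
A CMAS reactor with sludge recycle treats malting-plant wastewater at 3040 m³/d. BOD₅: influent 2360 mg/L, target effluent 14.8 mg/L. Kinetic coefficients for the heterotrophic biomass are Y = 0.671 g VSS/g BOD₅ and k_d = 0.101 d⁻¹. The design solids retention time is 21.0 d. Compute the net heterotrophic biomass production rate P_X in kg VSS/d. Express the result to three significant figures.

P_X ≈ 1530 kg VSS/d

Y_obs = Y / (1 + k_d θ_c) = 0.671 / (1 + 0.101 × 21.0) = 0.671 / 3.121 = 0.2150.
Q·(S₀ − S) = 3040 × (2360 − 14.8) × 10⁻³ = 7129 kg/d removed.
Net biomass production P_X = Y_obs × Q·(S₀ − S) = 0.2150 × 7129 = 1533 kg VSS/d.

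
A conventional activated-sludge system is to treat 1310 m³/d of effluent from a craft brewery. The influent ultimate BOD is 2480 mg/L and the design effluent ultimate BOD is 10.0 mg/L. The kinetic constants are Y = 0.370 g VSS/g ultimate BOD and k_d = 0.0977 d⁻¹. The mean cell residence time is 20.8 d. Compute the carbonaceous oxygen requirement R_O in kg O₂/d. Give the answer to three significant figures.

R_O ≈ 2680 kg O₂/d

Correct the yield for decay: Y_obs = Y/(1 + k_d θ_c) = 0.370 / (1 + 0.0977 × 20.8) = 0.370 / 3.032 = 0.1220.
Q·(S₀ − S) = 1310 × (2480 − 10.0) × 10⁻³ = 3236 kg/d removed.
Net sludge production P_X = 0.1220 × 3236 = 394.8 kg VSS/d.
R_O = Q·(S₀ − S) − 1.42·P_X = 3236 − 1.42 × 394.8 = 2675 kg O₂/d.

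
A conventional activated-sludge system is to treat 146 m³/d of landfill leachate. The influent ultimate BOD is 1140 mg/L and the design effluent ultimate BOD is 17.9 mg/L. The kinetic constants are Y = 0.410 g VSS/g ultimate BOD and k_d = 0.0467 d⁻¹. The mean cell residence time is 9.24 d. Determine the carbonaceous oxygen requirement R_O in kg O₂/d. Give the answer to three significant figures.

R_O ≈ 97.2 kg O₂/d

Y_obs = Y / (1 + k_d θ_c) = 0.410 / (1 + 0.0467 × 9.24) = 0.410 / 1.432 = 0.2864.
Substrate removed = Q·(S₀ − S) = 146 m³/d × (1140 − 17.9) g/m³ = 1.64×10^5 g/d = 163.8 kg/d.
Biomass synthesised: P_X = Y_obs × 163.8 = 46.92 kg VSS/d.
Carbonaceous O₂ demand = substrate oxidised − cell-mass equivalent = 163.8 − 1.42 × 46.92 = 97.20 kg O₂/d.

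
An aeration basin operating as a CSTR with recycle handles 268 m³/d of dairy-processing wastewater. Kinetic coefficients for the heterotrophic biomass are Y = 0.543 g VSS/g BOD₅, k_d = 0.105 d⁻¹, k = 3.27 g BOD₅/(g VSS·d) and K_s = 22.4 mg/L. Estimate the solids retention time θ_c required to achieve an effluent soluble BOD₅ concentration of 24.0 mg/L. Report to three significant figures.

Specific growth rate at S = 24.0 mg/L: μ = YkS/(K_s+S) = 0.543·3.27·24.0/(22.4+24.0) = 0.9184 d⁻¹.
Then 1/θ_c = μ − k_d = 0.9184 − 0.105 = 0.8134 d⁻¹, giving θ_c = 1.229 d.

θ_c ≈ 1.23 d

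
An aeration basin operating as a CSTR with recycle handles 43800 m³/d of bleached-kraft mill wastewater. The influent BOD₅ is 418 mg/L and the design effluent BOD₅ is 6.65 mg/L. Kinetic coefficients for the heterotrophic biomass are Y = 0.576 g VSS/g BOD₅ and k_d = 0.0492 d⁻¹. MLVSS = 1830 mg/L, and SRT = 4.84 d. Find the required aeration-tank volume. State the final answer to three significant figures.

V ≈ 22200 m³

Rearranging the biomass balance for a CMAS with decay, V = Y·Q·ΔS·θ_c / [X·(1+k_d θ_c)] = 0.576 × 43800 × (418 − 6.65) × 4.84 / [1830 × (1 + 0.0492 × 4.84)] = 5.02×10^7 / 2266 = 22169 m³.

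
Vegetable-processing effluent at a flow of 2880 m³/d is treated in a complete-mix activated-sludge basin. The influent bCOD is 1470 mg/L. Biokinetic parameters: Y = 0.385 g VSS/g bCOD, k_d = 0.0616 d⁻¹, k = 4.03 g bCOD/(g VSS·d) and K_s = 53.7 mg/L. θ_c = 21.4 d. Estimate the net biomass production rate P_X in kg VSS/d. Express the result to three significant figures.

For a completely mixed reactor with recycle the Lawrence–McCarty relation gives S = K_s·(1 + k_d·θ_c) / [θ_c·(Y·k − k_d) − 1] = 53.7 × (1 + 0.0616 × 21.4) / [21.4 × (0.385 × 4.03 − 0.0616) − 1] = 124.5 / 30.88 = 4.031 mg/L.
Observed yield with endogenous decay: Y_obs = Y / (1 + k_d·θ_c) = 0.385 / (1 + 0.0616 × 21.4) = 0.385 / 2.318 = 0.1661 g VSS/g bCOD.
ΔS = 1470 − 4.03 = 1466 mg/L, so the substrate removal rate is 2880 × 1466/1000 = 4222 kg bCOD/d.
Biomass produced: P_X = Y_obs·Q·ΔS = 0.1661 × 4222 ≈ 701.2 kg VSS/d.

P_X ≈ 701 kg VSS/d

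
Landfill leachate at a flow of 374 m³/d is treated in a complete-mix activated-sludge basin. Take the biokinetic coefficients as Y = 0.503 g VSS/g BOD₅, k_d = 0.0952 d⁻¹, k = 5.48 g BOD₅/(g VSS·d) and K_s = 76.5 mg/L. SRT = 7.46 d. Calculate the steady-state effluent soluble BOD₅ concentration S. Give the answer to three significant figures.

Effluent substrate depends only on kinetics and SRT: S = K_s(1 + k_d θ_c) / [θ_c(Yk − k_d) − 1] = 76.5 × (1 + 0.0952 × 7.46) / [7.46 × (0.503 × 5.48 − 0.0952) − 1] = 130.8 / 18.85 = 6.940 mg/L.

S ≈ 6.94 mg/L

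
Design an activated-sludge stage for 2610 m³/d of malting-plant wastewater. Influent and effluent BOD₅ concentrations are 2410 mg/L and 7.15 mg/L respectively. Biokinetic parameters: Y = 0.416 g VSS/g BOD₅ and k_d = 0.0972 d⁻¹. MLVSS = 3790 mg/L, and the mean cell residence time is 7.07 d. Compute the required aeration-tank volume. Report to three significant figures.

V ≈ 2880 m³

From the SRT design equation V = Y Q (S₀−S) θ_c / [X (1 + k_d θ_c)] = 0.416 × 2610 × (2410 − 7.15) × 7.07 / [3790 × (1 + 0.0972 × 7.07)] = 1.84×10^7 / 6395 = 2885 m³.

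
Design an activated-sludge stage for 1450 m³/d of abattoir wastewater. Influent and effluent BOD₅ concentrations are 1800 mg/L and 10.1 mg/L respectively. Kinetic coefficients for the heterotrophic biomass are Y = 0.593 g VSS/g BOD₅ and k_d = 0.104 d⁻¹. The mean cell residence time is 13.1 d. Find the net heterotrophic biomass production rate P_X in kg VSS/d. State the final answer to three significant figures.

The observed yield is Y_obs = Y/(1 + k_d·θ_c) = 0.593 / (1 + 0.104 × 13.1) = 0.593 / 2.362 = 0.2510 g VSS per g BOD₅ removed.
ΔS = 1800 − 10.1 = 1790 mg/L, so the substrate removal rate is 1450 × 1790/1000 = 2595 kg BOD₅/d.
Biomass produced: P_X = Y_obs·Q·ΔS = 0.2510 × 2595 ≈ 651.5 kg VSS/d.

P_X ≈ 651 kg VSS/d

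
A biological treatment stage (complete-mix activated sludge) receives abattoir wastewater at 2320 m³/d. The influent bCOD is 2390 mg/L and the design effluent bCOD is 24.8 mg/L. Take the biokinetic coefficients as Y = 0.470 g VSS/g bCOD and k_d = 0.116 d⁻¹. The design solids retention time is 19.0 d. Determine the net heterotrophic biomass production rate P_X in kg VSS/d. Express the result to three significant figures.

Observed yield with endogenous decay: Y_obs = Y / (1 + k_d·θ_c) = 0.470 / (1 + 0.116 × 19.0) = 0.470 / 3.204 = 0.1467 g VSS/g bCOD.
Substrate removed = Q·(S₀ − S) = 2320 m³/d × (2390 − 24.8) g/m³ = 5.49×10^6 g/d = 5487 kg/d.
So the net sludge growth is P_X = 0.1467 × 5487 = 804.9 kg VSS/d.

P_X ≈ 805 kg VSS/d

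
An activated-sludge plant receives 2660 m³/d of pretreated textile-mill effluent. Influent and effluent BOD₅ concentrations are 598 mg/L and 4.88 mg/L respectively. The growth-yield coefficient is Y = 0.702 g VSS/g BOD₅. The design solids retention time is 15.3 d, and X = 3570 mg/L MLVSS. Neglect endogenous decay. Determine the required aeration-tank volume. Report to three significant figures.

V ≈ 4750 m³

Biomass mass balance (decay neglected): V·X = Y·Q·(S₀ − S)·θ_c, so V = 0.702 × 2660 × (598 − 4.88) × 15.3 / 3570 = 4747 m³.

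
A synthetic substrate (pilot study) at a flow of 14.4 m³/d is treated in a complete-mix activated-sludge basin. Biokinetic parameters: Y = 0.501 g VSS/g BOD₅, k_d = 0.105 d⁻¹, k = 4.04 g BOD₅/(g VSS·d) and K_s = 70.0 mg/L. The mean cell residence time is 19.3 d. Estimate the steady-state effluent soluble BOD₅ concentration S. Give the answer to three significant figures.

Effluent substrate depends only on kinetics and SRT: S = K_s(1 + k_d θ_c) / [θ_c(Yk − k_d) − 1] = 70.0 × (1 + 0.105 × 19.3) / [19.3 × (0.501 × 4.04 − 0.105) − 1] = 211.9 / 36.04 = 5.879 mg/L.

S ≈ 5.88 mg/L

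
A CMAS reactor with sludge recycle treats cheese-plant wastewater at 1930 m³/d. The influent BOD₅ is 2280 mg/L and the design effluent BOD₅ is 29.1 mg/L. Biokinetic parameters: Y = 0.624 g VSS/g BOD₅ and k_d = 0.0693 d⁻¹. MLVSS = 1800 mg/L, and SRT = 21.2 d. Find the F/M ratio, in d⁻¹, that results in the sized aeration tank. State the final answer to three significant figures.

F/M ≈ 0.189 d⁻¹

Rearranging the biomass balance for a CMAS with decay, V = Y·Q·ΔS·θ_c / [X·(1+k_d θ_c)] = 0.624 × 1930 × (2280 − 29.1) × 21.2 / [1800 × (1 + 0.0693 × 21.2)] = 5.75×10^7 / 4444 = 12930 m³.
F/M = applied load / biomass = Q·S₀/(V·X) = 1930 × 2280 / (12930 × 1800) = 0.1891 d⁻¹.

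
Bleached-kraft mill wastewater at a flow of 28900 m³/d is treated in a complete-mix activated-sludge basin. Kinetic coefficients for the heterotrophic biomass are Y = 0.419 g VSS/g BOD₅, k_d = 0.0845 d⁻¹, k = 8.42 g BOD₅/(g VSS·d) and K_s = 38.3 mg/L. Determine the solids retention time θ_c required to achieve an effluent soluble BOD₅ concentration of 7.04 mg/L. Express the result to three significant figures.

θ_c ≈ 2.16 d

From 1/θ_c = Y·k·S/(K_s + S) − k_d: Y·k·S/(K_s+S) = 0.419 × 8.42 × 7.04 / (38.3 + 7.04) = 0.5478 d⁻¹.
1/θ_c = 0.5478 − 0.0845 = 0.4633 d⁻¹, so θ_c = 2.158 d.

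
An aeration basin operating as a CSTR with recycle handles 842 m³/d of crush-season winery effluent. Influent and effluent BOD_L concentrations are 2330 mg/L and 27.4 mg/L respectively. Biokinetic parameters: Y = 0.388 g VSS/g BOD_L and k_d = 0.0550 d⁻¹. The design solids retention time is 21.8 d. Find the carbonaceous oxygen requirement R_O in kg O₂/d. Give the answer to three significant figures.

R_O ≈ 1450 kg O₂/d

Y_obs = Y / (1 + k_d θ_c) = 0.388 / (1 + 0.0550 × 21.8) = 0.388 / 2.199 = 0.1764.
Substrate removed = Q·(S₀ − S) = 842 m³/d × (2330 − 27.4) g/m³ = 1.94×10^6 g/d = 1939 kg/d.
Biomass synthesised: P_X = Y_obs × 1939 = 342.1 kg VSS/d.
R_O = Q·(S₀ − S) − 1.42·P_X = 1939 − 1.42 × 342.1 = 1453 kg O₂/d.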